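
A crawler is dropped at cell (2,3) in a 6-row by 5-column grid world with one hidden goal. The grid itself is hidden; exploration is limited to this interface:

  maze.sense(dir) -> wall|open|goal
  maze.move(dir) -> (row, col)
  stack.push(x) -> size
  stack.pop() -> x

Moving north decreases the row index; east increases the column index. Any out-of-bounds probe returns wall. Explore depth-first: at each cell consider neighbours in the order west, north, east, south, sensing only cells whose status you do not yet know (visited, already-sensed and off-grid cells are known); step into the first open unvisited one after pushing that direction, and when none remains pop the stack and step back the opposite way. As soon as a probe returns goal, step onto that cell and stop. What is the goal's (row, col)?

I try sense with dir→west, → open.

Next I call push with x→west, which returns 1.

I invoke move with dir→west, — result: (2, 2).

Then sense with dir→west, which returns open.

I run push with x→west, — result: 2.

I call move with dir→west, : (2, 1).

I call sense with dir→west, → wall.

I run sense with dir→north, : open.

Then push with x→north, which returns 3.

Calling move with dir→north, → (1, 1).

Then sense with dir→west, and see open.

Then push with x→west, — result: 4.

Now I run move with dir→west, → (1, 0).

I use sense with dir→north, giving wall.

Now I run pop, which returns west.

Next I call move with dir→east, and get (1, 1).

I try sense with dir→north, and get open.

Using push with x→north, yielding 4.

I call move with dir→north, → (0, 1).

Calling sense with dir→east, giving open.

I use push with x→east, and observe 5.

I invoke move with dir→east, and see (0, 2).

Calling sense with dir→east, giving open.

Using push with x→east, yielding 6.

I call move with dir→east, yielding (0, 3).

I call sense with dir→east, and see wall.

Then sense with dir→south, yielding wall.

Then pop, → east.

Using move with dir→west, and see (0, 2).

I use sense with dir→south, and get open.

I use push with x→south, : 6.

Then move with dir→south, and observe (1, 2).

Invoking pop, — result: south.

I call move with dir→north, and observe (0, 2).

Then pop, and observe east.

Using move with dir→west, : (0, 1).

I invoke pop(), : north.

Now I run move with dir→south, and see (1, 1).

I run pop, yielding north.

Now I run move with dir→south, — result: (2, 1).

Calling sense with dir→south, giving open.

I use push with x→south, which returns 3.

I use move with dir→south, yielding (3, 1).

Invoking sense with dir→west, and see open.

I try push with x→west, and observe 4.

Calling move with dir→west, — result: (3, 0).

I invoke sense with dir→south, and see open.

Invoking push with x→south, which returns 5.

Using move with dir→south, — result: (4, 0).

I use sense with dir→east, — result: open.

I run push with x→east, yielding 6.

I run move with dir→east, yielding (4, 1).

Now I run sense with dir→east, giving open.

Next I call push with x→east, and see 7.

I call move with dir→east, giving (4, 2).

I use sense with dir→north, → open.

Then push with x→north, — result: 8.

I invoke move with dir→north, which returns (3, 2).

Next I call sense with dir→east, and see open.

Calling push with x→east, and see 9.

I invoke move with dir→east, — result: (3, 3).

I use sense with dir→east, giving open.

Invoking push with x→east, yielding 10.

I call move with dir→east, → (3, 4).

Then sense with dir→north, and see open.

I invoke push with x→north, giving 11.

Calling move with dir→north, and observe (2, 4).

Invoking sense with dir→north, which returns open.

Then push with x→north, yielding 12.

Now I run move with dir→north, and get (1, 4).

Calling pop(), giving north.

Next I call move with dir→south, yielding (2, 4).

I run pop(), giving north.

I invoke move with dir→south, : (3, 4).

Then sense with dir→south, giving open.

Next I call push with x→south, — result: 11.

I use move with dir→south, : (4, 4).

Invoking sense with dir→west, : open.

Invoking push with x→west, yielding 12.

I invoke move with dir→west, : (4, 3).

Calling sense with dir→south, : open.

I run push with x→south, which returns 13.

Now I run move with dir→south, → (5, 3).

I invoke sense with dir→west, : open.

Invoking push with x→west, — result: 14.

I invoke move with dir→west, yielding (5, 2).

I try sense with dir→west, giving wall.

Using pop, and see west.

I use move with dir→east, giving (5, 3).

I invoke sense with dir→east, → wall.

Calling pop, yielding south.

I use move with dir→north, and observe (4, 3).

Calling pop, : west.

Invoking move with dir→east, and see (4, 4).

Invoking pop, — result: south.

Now I run move with dir→north, → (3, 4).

Invoking pop, which returns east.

I invoke move with dir→west, and get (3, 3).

Using pop(), and get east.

Calling move with dir→west, which returns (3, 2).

I call pop(), and see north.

Using move with dir→south, and observe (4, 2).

I invoke pop, and observe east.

Using move with dir→west, → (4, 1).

Then pop, → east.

I invoke move with dir→west, → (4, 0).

Now I run sense with dir→south, yielding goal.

Using move with dir→south, which returns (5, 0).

Answer: (5, 0)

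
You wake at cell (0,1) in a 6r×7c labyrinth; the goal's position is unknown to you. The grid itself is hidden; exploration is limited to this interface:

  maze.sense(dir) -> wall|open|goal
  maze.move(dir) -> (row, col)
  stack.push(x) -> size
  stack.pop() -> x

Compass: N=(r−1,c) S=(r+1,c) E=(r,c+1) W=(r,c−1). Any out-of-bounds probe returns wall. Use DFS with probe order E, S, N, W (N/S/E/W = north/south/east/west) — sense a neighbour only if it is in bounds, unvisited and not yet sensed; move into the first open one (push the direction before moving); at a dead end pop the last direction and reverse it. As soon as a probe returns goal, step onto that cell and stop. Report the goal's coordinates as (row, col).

Now I run sense passing dir='east', yielding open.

I use push passing x='east', giving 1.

Calling move passing dir='east', and get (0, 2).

I try sense passing dir='east', and get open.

Using push passing x='east', and get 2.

Invoking move passing dir='east', and see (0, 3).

Using sense passing dir='east', and observe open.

I invoke push passing x='east', — result: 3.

I try move passing dir='east', and see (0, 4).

I call sense passing dir='east', and get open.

Now I run push passing x='east', yielding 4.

I try move passing dir='east', and get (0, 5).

Now I run sense passing dir='east', giving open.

I use push passing x='east', yielding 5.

I call move passing dir='east', giving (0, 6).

I call sense passing dir='south', — result: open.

Next I call push passing x='south', — result: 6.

I invoke move passing dir='south', which returns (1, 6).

I run sense passing dir='south', : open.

Calling push passing x='south', and see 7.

I call move passing dir='south', and get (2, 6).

Invoking sense passing dir='south', — result: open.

I invoke push passing x='south', → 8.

I invoke move passing dir='south', — result: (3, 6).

I try sense passing dir='south', and get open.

Invoking push passing x='south', and see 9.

I invoke move passing dir='south', and see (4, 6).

Invoking sense passing dir='south', and observe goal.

I invoke move passing dir='south', : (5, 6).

Answer: (5, 6)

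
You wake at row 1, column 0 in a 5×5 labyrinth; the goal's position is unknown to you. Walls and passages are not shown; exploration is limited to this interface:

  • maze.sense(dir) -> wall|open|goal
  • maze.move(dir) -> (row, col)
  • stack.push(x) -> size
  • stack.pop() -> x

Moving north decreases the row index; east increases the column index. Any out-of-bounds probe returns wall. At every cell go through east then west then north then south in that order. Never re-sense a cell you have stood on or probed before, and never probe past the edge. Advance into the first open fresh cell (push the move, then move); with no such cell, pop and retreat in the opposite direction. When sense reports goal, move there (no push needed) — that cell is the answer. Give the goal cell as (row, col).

Now I run maze.sense on dir→east, yielding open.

I call stack.push on x→east, : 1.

Next I call maze.move on dir→east, and observe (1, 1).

I run maze.sense on dir→east, and get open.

I call stack.push on x→east, and get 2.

I try maze.move on dir→east, yielding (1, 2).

Invoking maze.sense on dir→east, → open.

I invoke stack.push on x→east, and observe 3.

Using maze.move on dir→east, yielding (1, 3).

I invoke maze.sense on dir→east, : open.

I use stack.push on x→east, and get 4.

Next I call maze.move on dir→east, — result: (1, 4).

Invoking maze.sense on dir→north, → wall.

Now I run maze.sense on dir→south, giving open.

Using stack.push on x→south, — result: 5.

I call maze.move on dir→south, → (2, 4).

Using maze.sense on dir→west, and see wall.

I run maze.sense on dir→south, and see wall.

I invoke stack.pop(), yielding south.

Then maze.move on dir→north, — result: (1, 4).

I try stack.pop(), and get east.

I invoke maze.move on dir→west, and observe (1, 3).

Calling maze.sense on dir→north, and observe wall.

I invoke stack.pop, giving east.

I try maze.move on dir→west, and observe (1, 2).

Then maze.sense on dir→north, : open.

I try stack.push on x→north, → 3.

I invoke maze.move on dir→north, and see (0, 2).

Now I run maze.sense on dir→west, and see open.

Next I call stack.push on x→west, and get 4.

Next I call maze.move on dir→west, which returns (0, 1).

I call maze.sense on dir→west, and get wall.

I use stack.pop(), yielding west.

Next I call maze.move on dir→east, → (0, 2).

Using stack.pop, and see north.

Now I run maze.move on dir→south, giving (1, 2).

I run maze.sense on dir→south, : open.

Then stack.push on x→south, and see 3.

I invoke maze.move on dir→south, and see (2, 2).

I use maze.sense on dir→west, and see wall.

I try maze.sense on dir→south, → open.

I use stack.push on x→south, → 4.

Next I call maze.move on dir→south, — result: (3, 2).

Now I run maze.sense on dir→east, and get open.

I try stack.push on x→east, which returns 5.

Next I call maze.move on dir→east, : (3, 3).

I use maze.sense on dir→south, — result: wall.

I try stack.pop(), → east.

Then maze.move on dir→west, giving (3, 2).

I use maze.sense on dir→west, giving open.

Invoking stack.push on x→west, and see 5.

I invoke maze.move on dir→west, yielding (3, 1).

Invoking maze.sense on dir→west, which returns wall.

Then maze.sense on dir→south, and see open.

Calling stack.push on x→south, → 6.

Using maze.move on dir→south, and observe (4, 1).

I use maze.sense on dir→east, and get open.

I call stack.push on x→east, and get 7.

Calling maze.move on dir→east, and get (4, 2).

Calling stack.pop(), yielding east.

I invoke maze.move on dir→west, giving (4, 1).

I invoke maze.sense on dir→west, and get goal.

Invoking maze.move on dir→west, yielding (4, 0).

Answer: (4, 0)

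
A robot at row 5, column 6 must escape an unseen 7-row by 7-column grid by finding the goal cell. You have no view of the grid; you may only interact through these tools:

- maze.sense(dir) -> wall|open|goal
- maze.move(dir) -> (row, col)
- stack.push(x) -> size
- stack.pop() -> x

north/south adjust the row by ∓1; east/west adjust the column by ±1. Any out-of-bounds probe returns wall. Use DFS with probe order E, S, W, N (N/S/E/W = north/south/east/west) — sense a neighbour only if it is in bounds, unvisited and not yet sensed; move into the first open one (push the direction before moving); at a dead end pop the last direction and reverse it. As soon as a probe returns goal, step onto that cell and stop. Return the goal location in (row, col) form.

-> maze.sense(dir=south)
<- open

-> stack.push(x=south)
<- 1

-> maze.move(dir=south)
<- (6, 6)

-> maze.sense(dir=west)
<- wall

-> stack.pop()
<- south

-> maze.move(dir=north)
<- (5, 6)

-> maze.sense(dir=west)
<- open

-> stack.push(x=west)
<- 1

-> maze.move(dir=west)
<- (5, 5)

-> maze.sense(dir=west)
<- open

-> stack.push(x=west)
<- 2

-> maze.move(dir=west)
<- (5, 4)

-> maze.sense(dir=south)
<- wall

-> maze.sense(dir=west)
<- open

-> stack.push(x=west)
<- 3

-> maze.move(dir=west)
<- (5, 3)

-> maze.sense(dir=south)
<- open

-> stack.push(x=south)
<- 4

-> maze.move(dir=south)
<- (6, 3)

-> maze.sense(dir=west)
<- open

-> stack.push(x=west)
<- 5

-> maze.move(dir=west)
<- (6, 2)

-> maze.sense(dir=west)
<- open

-> stack.push(x=west)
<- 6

-> maze.move(dir=west)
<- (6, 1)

-> maze.sense(dir=west)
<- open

-> stack.push(x=west)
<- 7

-> maze.move(dir=west)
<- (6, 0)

-> maze.sense(dir=north)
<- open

-> stack.push(x=north)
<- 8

-> maze.move(dir=north)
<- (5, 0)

-> maze.sense(dir=east)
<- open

-> stack.push(x=east)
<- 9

-> maze.move(dir=east)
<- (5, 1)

-> maze.sense(dir=east)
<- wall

-> maze.sense(dir=north)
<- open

-> stack.push(x=north)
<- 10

-> maze.move(dir=north)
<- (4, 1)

-> maze.sense(dir=east)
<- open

-> stack.push(x=east)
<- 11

-> maze.move(dir=east)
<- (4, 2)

-> maze.sense(dir=east)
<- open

-> stack.push(x=east)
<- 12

-> maze.move(dir=east)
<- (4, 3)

-> maze.sense(dir=east)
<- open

-> stack.push(x=east)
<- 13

-> maze.move(dir=east)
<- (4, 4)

-> maze.sense(dir=east)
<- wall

-> maze.sense(dir=north)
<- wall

-> stack.pop()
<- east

-> maze.move(dir=west)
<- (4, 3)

-> maze.sense(dir=north)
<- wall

-> stack.pop()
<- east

-> maze.move(dir=west)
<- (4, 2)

-> maze.sense(dir=north)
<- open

-> stack.push(x=north)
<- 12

-> maze.move(dir=north)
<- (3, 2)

-> maze.sense(dir=west)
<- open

-> stack.push(x=west)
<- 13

-> maze.move(dir=west)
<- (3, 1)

-> maze.sense(dir=west)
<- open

-> stack.push(x=west)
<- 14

-> maze.move(dir=west)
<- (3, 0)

-> maze.sense(dir=south)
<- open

-> stack.push(x=south)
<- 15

-> maze.move(dir=south)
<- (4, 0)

-> stack.pop()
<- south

-> maze.move(dir=north)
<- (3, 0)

-> maze.sense(dir=north)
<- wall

-> stack.pop()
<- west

-> maze.move(dir=east)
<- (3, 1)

-> maze.sense(dir=north)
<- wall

-> stack.pop()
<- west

-> maze.move(dir=east)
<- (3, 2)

-> maze.sense(dir=north)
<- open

-> stack.push(x=north)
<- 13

-> maze.move(dir=north)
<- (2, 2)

-> maze.sense(dir=east)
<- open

-> stack.push(x=east)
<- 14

-> maze.move(dir=east)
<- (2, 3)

-> maze.sense(dir=east)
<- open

-> stack.push(x=east)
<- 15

-> maze.move(dir=east)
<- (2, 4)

-> maze.sense(dir=east)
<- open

-> stack.push(x=east)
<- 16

-> maze.move(dir=east)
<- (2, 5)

-> maze.sense(dir=east)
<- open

-> stack.push(x=east)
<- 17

-> maze.move(dir=east)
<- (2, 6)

-> maze.sense(dir=south)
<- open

-> stack.push(x=south)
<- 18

-> maze.move(dir=south)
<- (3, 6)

-> maze.sense(dir=south)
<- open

-> stack.push(x=south)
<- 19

-> maze.move(dir=south)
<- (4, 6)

-> stack.pop()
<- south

-> maze.move(dir=north)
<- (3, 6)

-> maze.sense(dir=west)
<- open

-> stack.push(x=west)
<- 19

-> maze.move(dir=west)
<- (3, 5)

-> stack.pop()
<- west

-> maze.move(dir=east)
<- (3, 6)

-> stack.pop()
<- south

-> maze.move(dir=north)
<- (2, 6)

-> maze.sense(dir=north)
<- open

-> stack.push(x=north)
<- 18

-> maze.move(dir=north)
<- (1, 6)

-> maze.sense(dir=west)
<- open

-> stack.push(x=west)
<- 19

-> maze.move(dir=west)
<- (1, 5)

-> maze.sense(dir=west)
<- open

-> stack.push(x=west)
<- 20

-> maze.move(dir=west)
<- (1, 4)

-> maze.sense(dir=west)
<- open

-> stack.push(x=west)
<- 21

-> maze.move(dir=west)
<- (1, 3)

-> maze.sense(dir=west)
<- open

-> stack.push(x=west)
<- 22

-> maze.move(dir=west)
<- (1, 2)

-> maze.sense(dir=west)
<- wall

-> maze.sense(dir=north)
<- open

-> stack.push(x=north)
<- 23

-> maze.move(dir=north)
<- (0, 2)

-> maze.sense(dir=east)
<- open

-> stack.push(x=east)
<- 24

-> maze.move(dir=east)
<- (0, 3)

-> maze.sense(dir=east)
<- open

-> stack.push(x=east)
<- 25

-> maze.move(dir=east)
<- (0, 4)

-> maze.sense(dir=east)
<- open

-> stack.push(x=east)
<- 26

-> maze.move(dir=east)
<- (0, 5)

-> maze.sense(dir=east)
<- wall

-> stack.pop()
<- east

-> maze.move(dir=west)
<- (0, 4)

-> stack.pop()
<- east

-> maze.move(dir=west)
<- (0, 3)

-> stack.pop()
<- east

-> maze.move(dir=west)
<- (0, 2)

-> maze.sense(dir=west)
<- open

-> stack.push(x=west)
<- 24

-> maze.move(dir=west)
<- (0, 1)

-> maze.sense(dir=west)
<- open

-> stack.push(x=west)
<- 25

-> maze.move(dir=west)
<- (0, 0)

-> maze.sense(dir=south)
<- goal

-> maze.move(dir=south)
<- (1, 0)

Answer: (1, 0)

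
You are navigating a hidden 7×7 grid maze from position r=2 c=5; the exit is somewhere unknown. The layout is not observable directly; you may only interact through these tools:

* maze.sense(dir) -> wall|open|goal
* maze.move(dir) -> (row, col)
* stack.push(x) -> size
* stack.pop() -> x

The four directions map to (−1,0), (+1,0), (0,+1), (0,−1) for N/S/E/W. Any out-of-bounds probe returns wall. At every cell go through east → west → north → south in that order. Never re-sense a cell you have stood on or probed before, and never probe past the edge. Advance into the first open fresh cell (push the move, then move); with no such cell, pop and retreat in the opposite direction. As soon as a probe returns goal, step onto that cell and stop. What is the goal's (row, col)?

Step: maze.sense[dir='east']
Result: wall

Step: maze.sense[dir='west']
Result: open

Step: stack.push[x='west']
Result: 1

Step: maze.move[dir='west']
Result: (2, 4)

Step: maze.sense[dir='west']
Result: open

Step: stack.push[x='west']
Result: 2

Step: maze.move[dir='west']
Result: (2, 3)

Step: maze.sense[dir='west']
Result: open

Step: stack.push[x='west']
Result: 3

Step: maze.move[dir='west']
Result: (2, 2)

Step: maze.sense[dir='west']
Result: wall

Step: maze.sense[dir='north']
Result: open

Step: stack.push[x='north']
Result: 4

Step: maze.move[dir='north']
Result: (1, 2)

Step: maze.sense[dir='east']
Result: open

Step: stack.push[x='east']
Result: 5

Step: maze.move[dir='east']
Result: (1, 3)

Step: maze.sense[dir='east']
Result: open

Step: stack.push[x='east']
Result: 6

Step: maze.move[dir='east']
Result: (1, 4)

Step: maze.sense[dir='east']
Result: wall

Step: maze.sense[dir='north']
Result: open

Step: stack.push[x='north']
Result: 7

Step: maze.move[dir='north']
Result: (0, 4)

Step: maze.sense[dir='east']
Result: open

Step: stack.push[x='east']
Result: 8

Step: maze.move[dir='east']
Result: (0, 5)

Step: maze.sense[dir='east']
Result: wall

Step: stack.pop[]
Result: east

Step: maze.move[dir='west']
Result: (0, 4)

Step: maze.sense[dir='west']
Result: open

Step: stack.push[x='west']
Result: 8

Step: maze.move[dir='west']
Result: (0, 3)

Step: maze.sense[dir='west']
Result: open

Step: stack.push[x='west']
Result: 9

Step: maze.move[dir='west']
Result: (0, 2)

Step: maze.sense[dir='west']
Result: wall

Step: stack.pop[]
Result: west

Step: maze.move[dir='east']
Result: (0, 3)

Step: stack.pop[]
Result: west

Step: maze.move[dir='east']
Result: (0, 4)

Step: stack.pop[]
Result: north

Step: maze.move[dir='south']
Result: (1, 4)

Step: stack.pop[]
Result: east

Step: maze.move[dir='west']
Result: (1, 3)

Step: stack.pop[]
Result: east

Step: maze.move[dir='west']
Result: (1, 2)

Step: maze.sense[dir='west']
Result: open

Step: stack.push[x='west']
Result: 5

Step: maze.move[dir='west']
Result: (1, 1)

Step: maze.sense[dir='west']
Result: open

Step: stack.push[x='west']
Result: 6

Step: maze.move[dir='west']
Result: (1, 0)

Step: maze.sense[dir='north']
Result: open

Step: stack.push[x='north']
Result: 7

Step: maze.move[dir='north']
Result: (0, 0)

Step: stack.pop[]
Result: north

Step: maze.move[dir='south']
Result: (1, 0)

Step: maze.sense[dir='south']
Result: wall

Step: stack.pop[]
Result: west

Step: maze.move[dir='east']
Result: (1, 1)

Step: stack.pop[]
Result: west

Step: maze.move[dir='east']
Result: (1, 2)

Step: stack.pop[]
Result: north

Step: maze.move[dir='south']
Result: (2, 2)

Step: maze.sense[dir='south']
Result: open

Step: stack.push[x='south']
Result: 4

Step: maze.move[dir='south']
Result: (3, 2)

Step: maze.sense[dir='east']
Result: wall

Step: maze.sense[dir='west']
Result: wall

Step: maze.sense[dir='south']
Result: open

Step: stack.push[x='south']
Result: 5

Step: maze.move[dir='south']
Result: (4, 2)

Step: maze.sense[dir='east']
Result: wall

Step: maze.sense[dir='west']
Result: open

Step: stack.push[x='west']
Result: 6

Step: maze.move[dir='west']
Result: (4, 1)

Step: maze.sense[dir='west']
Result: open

Step: stack.push[x='west']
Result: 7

Step: maze.move[dir='west']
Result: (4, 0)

Step: maze.sense[dir='north']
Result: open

Step: stack.push[x='north']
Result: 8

Step: maze.move[dir='north']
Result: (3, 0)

Step: stack.pop[]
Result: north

Step: maze.move[dir='south']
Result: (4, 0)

Step: maze.sense[dir='south']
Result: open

Step: stack.push[x='south']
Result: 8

Step: maze.move[dir='south']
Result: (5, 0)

Step: maze.sense[dir='east']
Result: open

Step: stack.push[x='east']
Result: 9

Step: maze.move[dir='east']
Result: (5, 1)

Step: maze.sense[dir='east']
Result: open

Step: stack.push[x='east']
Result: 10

Step: maze.move[dir='east']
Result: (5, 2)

Step: maze.sense[dir='east']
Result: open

Step: stack.push[x='east']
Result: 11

Step: maze.move[dir='east']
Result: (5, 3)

Step: maze.sense[dir='east']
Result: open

Step: stack.push[x='east']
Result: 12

Step: maze.move[dir='east']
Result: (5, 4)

Step: maze.sense[dir='east']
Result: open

Step: stack.push[x='east']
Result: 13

Step: maze.move[dir='east']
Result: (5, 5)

Step: maze.sense[dir='east']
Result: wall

Step: maze.sense[dir='north']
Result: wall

Step: maze.sense[dir='south']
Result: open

Step: stack.push[x='south']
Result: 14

Step: maze.move[dir='south']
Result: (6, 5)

Step: maze.sense[dir='east']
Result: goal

Step: maze.move[dir='east']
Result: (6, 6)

Answer: (6, 6)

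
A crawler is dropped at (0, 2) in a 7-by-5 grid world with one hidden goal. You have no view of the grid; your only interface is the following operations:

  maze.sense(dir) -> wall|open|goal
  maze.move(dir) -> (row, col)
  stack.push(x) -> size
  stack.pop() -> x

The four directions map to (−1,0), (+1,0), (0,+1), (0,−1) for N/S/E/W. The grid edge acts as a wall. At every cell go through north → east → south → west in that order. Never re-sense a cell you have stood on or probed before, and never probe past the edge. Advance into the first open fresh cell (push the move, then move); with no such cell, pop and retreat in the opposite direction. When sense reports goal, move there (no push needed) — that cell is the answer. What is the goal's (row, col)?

[in] maze.sense dir→east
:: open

[in] stack.push x→east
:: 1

[in] maze.move dir→east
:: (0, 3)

[in] maze.sense dir→east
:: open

[in] stack.push x→east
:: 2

[in] maze.move dir→east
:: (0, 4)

[in] maze.sense dir→south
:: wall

[in] stack.pop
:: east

[in] maze.move dir→west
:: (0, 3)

[in] maze.sense dir→south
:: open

[in] stack.push x→south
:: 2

[in] maze.move dir→south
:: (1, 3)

[in] maze.sense dir→south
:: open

[in] stack.push x→south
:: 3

[in] maze.move dir→south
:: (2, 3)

[in] maze.sense dir→east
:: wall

[in] maze.sense dir→south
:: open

[in] stack.push x→south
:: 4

[in] maze.move dir→south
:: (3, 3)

[in] maze.sense dir→east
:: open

[in] stack.push x→east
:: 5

[in] maze.move dir→east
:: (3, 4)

[in] maze.sense dir→south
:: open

[in] stack.push x→south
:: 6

[in] maze.move dir→south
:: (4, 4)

[in] maze.sense dir→south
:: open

[in] stack.push x→south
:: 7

[in] maze.move dir→south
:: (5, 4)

[in] maze.sense dir→south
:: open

[in] stack.push x→south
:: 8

[in] maze.move dir→south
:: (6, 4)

[in] maze.sense dir→west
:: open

[in] stack.push x→west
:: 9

[in] maze.move dir→west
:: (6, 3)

[in] maze.sense dir→north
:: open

[in] stack.push x→north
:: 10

[in] maze.move dir→north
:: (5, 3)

[in] maze.sense dir→north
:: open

[in] stack.push x→north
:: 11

[in] maze.move dir→north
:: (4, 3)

[in] maze.sense dir→west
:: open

[in] stack.push x→west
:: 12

[in] maze.move dir→west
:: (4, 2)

[in] maze.sense dir→north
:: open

[in] stack.push x→north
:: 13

[in] maze.move dir→north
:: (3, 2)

[in] maze.sense dir→north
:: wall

[in] maze.sense dir→west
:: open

[in] stack.push x→west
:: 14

[in] maze.move dir→west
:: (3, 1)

[in] maze.sense dir→north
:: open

[in] stack.push x→north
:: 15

[in] maze.move dir→north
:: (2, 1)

[in] maze.sense dir→north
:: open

[in] stack.push x→north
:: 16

[in] maze.move dir→north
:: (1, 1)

[in] maze.sense dir→north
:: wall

[in] maze.sense dir→east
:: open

[in] stack.push x→east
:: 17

[in] maze.move dir→east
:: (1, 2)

[in] stack.pop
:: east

[in] maze.move dir→west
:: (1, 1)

[in] maze.sense dir→west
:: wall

[in] stack.pop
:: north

[in] maze.move dir→south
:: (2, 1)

[in] maze.sense dir→west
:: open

[in] stack.push x→west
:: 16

[in] maze.move dir→west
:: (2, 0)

[in] maze.sense dir→south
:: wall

[in] stack.pop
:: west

[in] maze.move dir→east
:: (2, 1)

[in] stack.pop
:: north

[in] maze.move dir→south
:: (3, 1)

[in] maze.sense dir→south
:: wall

[in] stack.pop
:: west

[in] maze.move dir→east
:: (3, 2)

[in] stack.pop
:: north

[in] maze.move dir→south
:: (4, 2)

[in] maze.sense dir→south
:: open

[in] stack.push x→south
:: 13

[in] maze.move dir→south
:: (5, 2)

[in] maze.sense dir→south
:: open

[in] stack.push x→south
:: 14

[in] maze.move dir→south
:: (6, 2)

[in] maze.sense dir→west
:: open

[in] stack.push x→west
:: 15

[in] maze.move dir→west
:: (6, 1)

[in] maze.sense dir→north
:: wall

[in] maze.sense dir→west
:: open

[in] stack.push x→west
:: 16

[in] maze.move dir→west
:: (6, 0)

[in] maze.sense dir→north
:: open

[in] stack.push x→north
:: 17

[in] maze.move dir→north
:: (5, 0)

[in] maze.sense dir→north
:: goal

[in] maze.move dir→north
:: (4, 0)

Answer: (4, 0)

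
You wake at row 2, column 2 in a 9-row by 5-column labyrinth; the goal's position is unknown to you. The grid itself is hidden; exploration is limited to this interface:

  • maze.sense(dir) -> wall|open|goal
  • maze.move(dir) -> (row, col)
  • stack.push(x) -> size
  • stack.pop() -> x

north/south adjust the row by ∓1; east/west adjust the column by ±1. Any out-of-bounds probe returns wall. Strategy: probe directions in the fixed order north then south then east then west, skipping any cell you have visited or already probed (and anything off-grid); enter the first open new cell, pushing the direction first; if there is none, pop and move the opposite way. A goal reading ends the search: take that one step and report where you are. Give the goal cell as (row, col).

Action: maze.sense[north]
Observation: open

Action: stack.push[north]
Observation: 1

Action: maze.move[north]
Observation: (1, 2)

Action: maze.sense[north]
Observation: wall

Action: maze.sense[east]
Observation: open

Action: stack.push[east]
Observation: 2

Action: maze.move[east]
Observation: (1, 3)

Action: maze.sense[north]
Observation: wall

Action: maze.sense[south]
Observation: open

Action: stack.push[south]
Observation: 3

Action: maze.move[south]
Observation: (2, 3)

Action: maze.sense[south]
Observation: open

Action: stack.push[south]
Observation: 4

Action: maze.move[south]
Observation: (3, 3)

Action: maze.sense[south]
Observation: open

Action: stack.push[south]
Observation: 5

Action: maze.move[south]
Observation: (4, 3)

Action: maze.sense[south]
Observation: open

Action: stack.push[south]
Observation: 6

Action: maze.move[south]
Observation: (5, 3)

Action: maze.sense[south]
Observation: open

Action: stack.push[south]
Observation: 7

Action: maze.move[south]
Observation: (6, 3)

Action: maze.sense[south]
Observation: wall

Action: maze.sense[east]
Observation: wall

Action: maze.sense[west]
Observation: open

Action: stack.push[west]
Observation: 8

Action: maze.move[west]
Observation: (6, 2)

Action: maze.sense[north]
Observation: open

Action: stack.push[north]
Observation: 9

Action: maze.move[north]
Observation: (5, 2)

Action: maze.sense[north]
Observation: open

Action: stack.push[north]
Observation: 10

Action: maze.move[north]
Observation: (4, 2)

Action: maze.sense[north]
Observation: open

Action: stack.push[north]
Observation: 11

Action: maze.move[north]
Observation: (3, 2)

Action: maze.sense[west]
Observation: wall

Action: stack.pop[]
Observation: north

Action: maze.move[south]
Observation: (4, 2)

Action: maze.sense[west]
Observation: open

Action: stack.push[west]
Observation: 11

Action: maze.move[west]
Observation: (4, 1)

Action: maze.sense[south]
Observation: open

Action: stack.push[south]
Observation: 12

Action: maze.move[south]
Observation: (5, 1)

Action: maze.sense[south]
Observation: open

Action: stack.push[south]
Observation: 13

Action: maze.move[south]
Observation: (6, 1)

Action: maze.sense[south]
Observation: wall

Action: maze.sense[west]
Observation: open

Action: stack.push[west]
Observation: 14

Action: maze.move[west]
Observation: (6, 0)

Action: maze.sense[north]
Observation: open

Action: stack.push[north]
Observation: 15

Action: maze.move[north]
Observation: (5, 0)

Action: maze.sense[north]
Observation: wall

Action: stack.pop[]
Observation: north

Action: maze.move[south]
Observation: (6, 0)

Action: maze.sense[south]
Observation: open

Action: stack.push[south]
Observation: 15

Action: maze.move[south]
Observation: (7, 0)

Action: maze.sense[south]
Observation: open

Action: stack.push[south]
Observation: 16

Action: maze.move[south]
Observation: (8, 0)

Action: maze.sense[east]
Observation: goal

Action: maze.move[east]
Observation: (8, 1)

Answer: (8, 1)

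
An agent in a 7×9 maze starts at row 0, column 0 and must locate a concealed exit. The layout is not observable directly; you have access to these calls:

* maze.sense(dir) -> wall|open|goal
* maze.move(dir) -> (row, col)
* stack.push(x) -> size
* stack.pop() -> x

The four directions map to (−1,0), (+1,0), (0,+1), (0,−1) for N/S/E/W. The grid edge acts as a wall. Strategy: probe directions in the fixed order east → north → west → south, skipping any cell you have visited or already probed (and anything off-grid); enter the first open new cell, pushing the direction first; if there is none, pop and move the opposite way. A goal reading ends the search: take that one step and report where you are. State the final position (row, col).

// 1. maze.sense(dir: east) => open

// 2. stack.push(x: east) => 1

// 3. maze.move(dir: east) => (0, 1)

// 4. maze.sense(dir: east) => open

// 5. stack.push(x: east) => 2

// 6. maze.move(dir: east) => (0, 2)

// 7. maze.sense(dir: east) => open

// 8. stack.push(x: east) => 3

// 9. maze.move(dir: east) => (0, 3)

// 10. maze.sense(dir: east) => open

// 11. stack.push(x: east) => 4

// 12. maze.move(dir: east) => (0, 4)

// 13. maze.sense(dir: east) => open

// 14. stack.push(x: east) => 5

// 15. maze.move(dir: east) => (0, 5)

// 16. maze.sense(dir: east) => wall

// 17. maze.sense(dir: south) => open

// 18. stack.push(x: south) => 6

// 19. maze.move(dir: south) => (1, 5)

// 20. maze.sense(dir: east) => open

// 21. stack.push(x: east) => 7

// 22. maze.move(dir: east) => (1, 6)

// 23. maze.sense(dir: east) => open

// 24. stack.push(x: east) => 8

// 25. maze.move(dir: east) => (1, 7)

// 26. maze.sense(dir: east) => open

// 27. stack.push(x: east) => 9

// 28. maze.move(dir: east) => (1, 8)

// 29. maze.sense(dir: north) => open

// 30. stack.push(x: north) => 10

// 31. maze.move(dir: north) => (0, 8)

// 32. maze.sense(dir: west) => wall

// 33. stack.pop() => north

// 34. maze.move(dir: south) => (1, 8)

// 35. maze.sense(dir: south) => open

// 36. stack.push(x: south) => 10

// 37. maze.move(dir: south) => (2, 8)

// 38. maze.sense(dir: west) => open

// 39. stack.push(x: west) => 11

// 40. maze.move(dir: west) => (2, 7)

// 41. maze.sense(dir: west) => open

// 42. stack.push(x: west) => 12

// 43. maze.move(dir: west) => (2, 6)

// 44. maze.sense(dir: west) => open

// 45. stack.push(x: west) => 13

// 46. maze.move(dir: west) => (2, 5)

// 47. maze.sense(dir: west) => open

// 48. stack.push(x: west) => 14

// 49. maze.move(dir: west) => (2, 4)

// 50. maze.sense(dir: north) => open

// 51. stack.push(x: north) => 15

// 52. maze.move(dir: north) => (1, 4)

// 53. maze.sense(dir: west) => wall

// 54. stack.pop() => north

// 55. maze.move(dir: south) => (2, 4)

// 56. maze.sense(dir: west) => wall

// 57. maze.sense(dir: south) => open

// 58. stack.push(x: south) => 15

// 59. maze.move(dir: south) => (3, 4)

// 60. maze.sense(dir: east) => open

// 61. stack.push(x: east) => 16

// 62. maze.move(dir: east) => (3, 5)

// 63. maze.sense(dir: east) => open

// 64. stack.push(x: east) => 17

// 65. maze.move(dir: east) => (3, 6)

// 66. maze.sense(dir: east) => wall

// 67. maze.sense(dir: south) => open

// 68. stack.push(x: south) => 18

// 69. maze.move(dir: south) => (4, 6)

// 70. maze.sense(dir: east) => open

// 71. stack.push(x: east) => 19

// 72. maze.move(dir: east) => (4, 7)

// 73. maze.sense(dir: east) => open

// 74. stack.push(x: east) => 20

// 75. maze.move(dir: east) => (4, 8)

// 76. maze.sense(dir: north) => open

// 77. stack.push(x: north) => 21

// 78. maze.move(dir: north) => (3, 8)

// 79. stack.pop() => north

// 80. maze.move(dir: south) => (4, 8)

// 81. maze.sense(dir: south) => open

// 82. stack.push(x: south) => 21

// 83. maze.move(dir: south) => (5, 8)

// 84. maze.sense(dir: west) => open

// 85. stack.push(x: west) => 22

// 86. maze.move(dir: west) => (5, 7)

// 87. maze.sense(dir: west) => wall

// 88. maze.sense(dir: south) => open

// 89. stack.push(x: south) => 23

// 90. maze.move(dir: south) => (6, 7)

// 91. maze.sense(dir: east) => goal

// 92. maze.move(dir: east) => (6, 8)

Answer: (6, 8)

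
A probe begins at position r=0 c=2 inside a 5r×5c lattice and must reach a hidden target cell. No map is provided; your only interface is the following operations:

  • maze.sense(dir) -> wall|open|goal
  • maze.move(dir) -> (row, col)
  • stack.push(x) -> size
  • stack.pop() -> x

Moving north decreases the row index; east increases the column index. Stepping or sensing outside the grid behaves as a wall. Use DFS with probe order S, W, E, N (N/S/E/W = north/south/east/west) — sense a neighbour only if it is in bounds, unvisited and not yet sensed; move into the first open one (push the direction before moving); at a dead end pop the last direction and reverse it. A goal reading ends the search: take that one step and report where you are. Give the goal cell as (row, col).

$ maze.sense dir=south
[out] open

$ stack.push x=south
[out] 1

$ maze.move dir=south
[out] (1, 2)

$ maze.sense dir=south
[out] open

$ stack.push x=south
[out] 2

$ maze.move dir=south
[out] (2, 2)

$ maze.sense dir=south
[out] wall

$ maze.sense dir=west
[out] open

$ stack.push x=west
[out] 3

$ maze.move dir=west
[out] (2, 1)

$ maze.sense dir=south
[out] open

$ stack.push x=south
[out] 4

$ maze.move dir=south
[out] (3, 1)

$ maze.sense dir=south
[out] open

$ stack.push x=south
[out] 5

$ maze.move dir=south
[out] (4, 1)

$ maze.sense dir=west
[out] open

$ stack.push x=west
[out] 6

$ maze.move dir=west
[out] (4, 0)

$ maze.sense dir=north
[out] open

$ stack.push x=north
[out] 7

$ maze.move dir=north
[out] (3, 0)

$ maze.sense dir=north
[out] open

$ stack.push x=north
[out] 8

$ maze.move dir=north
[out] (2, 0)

$ maze.sense dir=north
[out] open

$ stack.push x=north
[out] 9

$ maze.move dir=north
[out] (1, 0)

$ maze.sense dir=east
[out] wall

$ maze.sense dir=north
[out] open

$ stack.push x=north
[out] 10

$ maze.move dir=north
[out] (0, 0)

$ maze.sense dir=east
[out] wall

$ stack.pop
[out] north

$ maze.move dir=south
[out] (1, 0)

$ stack.pop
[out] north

$ maze.move dir=south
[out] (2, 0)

$ stack.pop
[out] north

$ maze.move dir=south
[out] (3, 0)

$ stack.pop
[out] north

$ maze.move dir=south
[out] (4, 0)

$ stack.pop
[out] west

$ maze.move dir=east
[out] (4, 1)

$ maze.sense dir=east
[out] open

$ stack.push x=east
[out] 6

$ maze.move dir=east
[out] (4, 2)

$ maze.sense dir=east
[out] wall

$ stack.pop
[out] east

$ maze.move dir=west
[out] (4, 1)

$ stack.pop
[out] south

$ maze.move dir=north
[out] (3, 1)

$ stack.pop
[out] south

$ maze.move dir=north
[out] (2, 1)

$ stack.pop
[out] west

$ maze.move dir=east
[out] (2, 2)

$ maze.sense dir=east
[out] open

$ stack.push x=east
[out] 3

$ maze.move dir=east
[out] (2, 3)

$ maze.sense dir=south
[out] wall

$ maze.sense dir=east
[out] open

$ stack.push x=east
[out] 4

$ maze.move dir=east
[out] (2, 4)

$ maze.sense dir=south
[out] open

$ stack.push x=south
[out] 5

$ maze.move dir=south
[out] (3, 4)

$ maze.sense dir=south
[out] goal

$ maze.move dir=south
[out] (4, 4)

Answer: (4, 4)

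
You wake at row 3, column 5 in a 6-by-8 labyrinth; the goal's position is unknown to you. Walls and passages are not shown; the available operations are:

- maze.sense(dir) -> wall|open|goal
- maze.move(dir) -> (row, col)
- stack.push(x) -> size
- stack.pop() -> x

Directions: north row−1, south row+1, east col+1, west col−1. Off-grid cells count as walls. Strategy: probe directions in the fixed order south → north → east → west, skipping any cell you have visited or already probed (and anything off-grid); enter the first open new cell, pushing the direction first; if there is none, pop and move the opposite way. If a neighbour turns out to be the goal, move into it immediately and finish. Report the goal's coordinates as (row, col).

;; maze.sense(dir='south') : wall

;; maze.sense(dir='north') : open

;; stack.push(x='north') : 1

;; maze.move(dir='north') : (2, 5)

;; maze.sense(dir='north') : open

;; stack.push(x='north') : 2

;; maze.move(dir='north') : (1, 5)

;; maze.sense(dir='north') : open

;; stack.push(x='north') : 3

;; maze.move(dir='north') : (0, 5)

;; maze.sense(dir='east') : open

;; stack.push(x='east') : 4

;; maze.move(dir='east') : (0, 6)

;; maze.sense(dir='south') : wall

;; maze.sense(dir='east') : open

;; stack.push(x='east') : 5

;; maze.move(dir='east') : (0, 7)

;; maze.sense(dir='south') : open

;; stack.push(x='south') : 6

;; maze.move(dir='south') : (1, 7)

;; maze.sense(dir='south') : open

;; stack.push(x='south') : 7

;; maze.move(dir='south') : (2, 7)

;; maze.sense(dir='south') : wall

;; maze.sense(dir='west') : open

;; stack.push(x='west') : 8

;; maze.move(dir='west') : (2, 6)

;; maze.sense(dir='south') : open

;; stack.push(x='south') : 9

;; maze.move(dir='south') : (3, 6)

;; maze.sense(dir='south') : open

;; stack.push(x='south') : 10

;; maze.move(dir='south') : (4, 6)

;; maze.sense(dir='south') : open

;; stack.push(x='south') : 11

;; maze.move(dir='south') : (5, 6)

;; maze.sense(dir='east') : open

;; stack.push(x='east') : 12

;; maze.move(dir='east') : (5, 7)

;; maze.sense(dir='north') : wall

;; stack.pop() : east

;; maze.move(dir='west') : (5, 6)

;; maze.sense(dir='west') : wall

;; stack.pop() : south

;; maze.move(dir='north') : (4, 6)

;; stack.pop() : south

;; maze.move(dir='north') : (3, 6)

;; stack.pop() : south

;; maze.move(dir='north') : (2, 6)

;; stack.pop() : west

;; maze.move(dir='east') : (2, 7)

;; stack.pop() : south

;; maze.move(dir='north') : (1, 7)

;; stack.pop() : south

;; maze.move(dir='north') : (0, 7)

;; stack.pop() : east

;; maze.move(dir='west') : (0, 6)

;; stack.pop() : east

;; maze.move(dir='west') : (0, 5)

;; maze.sense(dir='west') : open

;; stack.push(x='west') : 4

;; maze.move(dir='west') : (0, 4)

;; maze.sense(dir='south') : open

;; stack.push(x='south') : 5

;; maze.move(dir='south') : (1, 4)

;; maze.sense(dir='south') : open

;; stack.push(x='south') : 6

;; maze.move(dir='south') : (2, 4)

;; maze.sense(dir='south') : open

;; stack.push(x='south') : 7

;; maze.move(dir='south') : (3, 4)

;; maze.sense(dir='south') : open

;; stack.push(x='south') : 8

;; maze.move(dir='south') : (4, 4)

;; maze.sense(dir='south') : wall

;; maze.sense(dir='west') : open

;; stack.push(x='west') : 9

;; maze.move(dir='west') : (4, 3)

;; maze.sense(dir='south') : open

;; stack.push(x='south') : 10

;; maze.move(dir='south') : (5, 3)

;; maze.sense(dir='west') : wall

;; stack.pop() : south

;; maze.move(dir='north') : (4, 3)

;; maze.sense(dir='north') : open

;; stack.push(x='north') : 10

;; maze.move(dir='north') : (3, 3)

;; maze.sense(dir='north') : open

;; stack.push(x='north') : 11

;; maze.move(dir='north') : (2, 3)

;; maze.sense(dir='north') : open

;; stack.push(x='north') : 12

;; maze.move(dir='north') : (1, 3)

;; maze.sense(dir='north') : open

;; stack.push(x='north') : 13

;; maze.move(dir='north') : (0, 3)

;; maze.sense(dir='west') : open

;; stack.push(x='west') : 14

;; maze.move(dir='west') : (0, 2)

;; maze.sense(dir='south') : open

;; stack.push(x='south') : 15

;; maze.move(dir='south') : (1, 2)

;; maze.sense(dir='south') : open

;; stack.push(x='south') : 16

;; maze.move(dir='south') : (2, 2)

;; maze.sense(dir='south') : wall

;; maze.sense(dir='west') : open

;; stack.push(x='west') : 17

;; maze.move(dir='west') : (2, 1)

;; maze.sense(dir='south') : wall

;; maze.sense(dir='north') : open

;; stack.push(x='north') : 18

;; maze.move(dir='north') : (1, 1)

;; maze.sense(dir='north') : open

;; stack.push(x='north') : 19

;; maze.move(dir='north') : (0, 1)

;; maze.sense(dir='west') : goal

;; maze.move(dir='west') : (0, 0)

Answer: (0, 0)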